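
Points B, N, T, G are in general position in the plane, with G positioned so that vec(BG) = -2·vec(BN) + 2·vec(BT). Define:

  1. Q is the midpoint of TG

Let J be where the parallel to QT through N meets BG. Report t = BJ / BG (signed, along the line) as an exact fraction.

t = 1/2

Set B = (0, 0), N = (1, 0), T = (0, 1), G = (-2, 2); any affine frame gives the same invariant.
1. Q is the midpoint of TG ⇒ Q = (-1, 3/2)
through N parallel to QT: direction (1, -1/2); meets BG at J = (-1, 1)
J = B + t·(G−B) with t = 1/2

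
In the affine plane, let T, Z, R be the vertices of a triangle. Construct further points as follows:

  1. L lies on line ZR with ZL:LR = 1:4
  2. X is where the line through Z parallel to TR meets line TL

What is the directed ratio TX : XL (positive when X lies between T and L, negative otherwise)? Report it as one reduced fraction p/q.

TX:XL = -5

Assign T = (0, 0), Z = (1, 0), R = (0, 1) — the answer is frame-independent, so this choice is without loss of generality.
1. L lies on line ZR with ZL:LR = 1:4 ⇒ L = (4/5, 1/5)
2. X is where the line through Z parallel to TR meets line TL ⇒ X = (1, 1/4)
X = T + t·(L−T) with t = 5/4, so TX:XL = t:(1−t) = 5/4:-1/4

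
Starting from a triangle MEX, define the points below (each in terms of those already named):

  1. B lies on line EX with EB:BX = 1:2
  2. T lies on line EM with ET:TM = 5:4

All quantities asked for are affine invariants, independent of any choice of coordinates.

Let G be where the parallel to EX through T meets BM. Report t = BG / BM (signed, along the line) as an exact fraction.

Set M = (0, 0), E = (1, 0), X = (0, 1); any affine frame gives the same invariant.
1. B lies on line EX with EB:BX = 1:2 ⇒ B = (2/3, 1/3)
2. T lies on line EM with ET:TM = 5:4 ⇒ T = (4/9, 0)
through T parallel to EX: direction (-1, 1); meets BM at G = (8/27, 4/27)
G = B + t·(M−B) with t = 5/9

t = 5/9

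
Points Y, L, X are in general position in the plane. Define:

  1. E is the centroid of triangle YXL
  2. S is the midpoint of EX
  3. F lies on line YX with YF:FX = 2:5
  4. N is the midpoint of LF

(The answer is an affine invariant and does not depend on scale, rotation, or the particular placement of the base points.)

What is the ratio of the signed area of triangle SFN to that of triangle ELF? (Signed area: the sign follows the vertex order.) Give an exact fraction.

Assign Y = (0, 0), L = (1, 0), X = (0, 1) — the answer is frame-independent, so this choice is without loss of generality.
1. E is the centroid of triangle YXL ⇒ E = (1/3, 1/3)
2. S is the midpoint of EX ⇒ S = (1/6, 2/3)
3. F lies on line YX with YF:FX = 2:5 ⇒ F = (0, 2/7)
4. N is the midpoint of LF ⇒ N = (1/2, 1/7)
2·[SFN] = 3/14, 2·[ELF] = -1/7
[SFN]:[ELF] = 3/14:-1/7 = -3/2

[SFN]:[ELF] = -3/2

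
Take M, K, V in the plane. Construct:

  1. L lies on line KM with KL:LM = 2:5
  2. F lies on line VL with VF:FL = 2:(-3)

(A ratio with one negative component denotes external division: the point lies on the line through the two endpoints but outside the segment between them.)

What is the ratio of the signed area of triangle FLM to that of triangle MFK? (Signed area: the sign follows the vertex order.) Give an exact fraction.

[FLM]:[MFK] = 5/7

Assign M = (0, 0), K = (1, 0), V = (0, 1) — the answer is frame-independent, so this choice is without loss of generality.
1. L lies on line KM with KL:LM = 2:5 ⇒ L = (5/7, 0)
2. F lies on line VL with VF:FL = 2:(-3) ⇒ F = (-10/7, 3)
2·[FLM] = -15/7, 2·[MFK] = -3
[FLM]:[MFK] = -15/7:-3 = 5/7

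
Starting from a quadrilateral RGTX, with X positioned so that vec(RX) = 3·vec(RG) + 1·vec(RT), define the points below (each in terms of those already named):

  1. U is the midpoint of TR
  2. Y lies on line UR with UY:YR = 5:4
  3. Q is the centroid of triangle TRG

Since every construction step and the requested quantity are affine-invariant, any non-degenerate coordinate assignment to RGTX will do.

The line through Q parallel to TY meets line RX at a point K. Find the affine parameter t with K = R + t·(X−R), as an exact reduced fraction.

t = 1/9

Choose coordinates R = (0, 0), G = (1, 0), T = (0, 1), X = (3, 1).
1. U is the midpoint of TR ⇒ U = (0, 1/2)
2. Y lies on line UR with UY:YR = 5:4 ⇒ Y = (0, 2/9)
3. Q is the centroid of triangle TRG ⇒ Q = (1/3, 1/3)
through Q parallel to TY: direction (0, -7/9); meets RX at K = (1/3, 1/9)
K = R + t·(X−R) with t = 1/9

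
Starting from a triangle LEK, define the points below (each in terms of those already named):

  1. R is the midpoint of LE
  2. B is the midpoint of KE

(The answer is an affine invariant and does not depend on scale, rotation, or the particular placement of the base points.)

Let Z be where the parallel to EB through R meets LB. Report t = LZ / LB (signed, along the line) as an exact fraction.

t = 1/2

Choose coordinates L = (0, 0), E = (1, 0), K = (0, 1).
1. R is the midpoint of LE ⇒ R = (1/2, 0)
2. B is the midpoint of KE ⇒ B = (1/2, 1/2)
through R parallel to EB: direction (-1/2, 1/2); meets LB at Z = (1/4, 1/4)
Z = L + t·(B−L) with t = 1/2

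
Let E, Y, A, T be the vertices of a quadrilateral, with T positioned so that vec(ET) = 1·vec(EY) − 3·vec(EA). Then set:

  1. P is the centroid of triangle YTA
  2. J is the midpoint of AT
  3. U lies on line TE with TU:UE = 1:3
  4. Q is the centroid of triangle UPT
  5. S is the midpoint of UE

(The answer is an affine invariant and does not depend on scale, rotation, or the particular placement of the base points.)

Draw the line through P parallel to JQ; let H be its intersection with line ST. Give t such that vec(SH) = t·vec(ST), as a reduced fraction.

t = 61/5

Work in coordinates with E = (0, 0), Y = (1, 0), A = (0, 1), T = (1, -3).
1. P is the centroid of triangle YTA ⇒ P = (2/3, -2/3)
2. J is the midpoint of AT ⇒ J = (1/2, -1)
3. U lies on line TE with TU:UE = 1:3 ⇒ U = (3/4, -9/4)
4. Q is the centroid of triangle UPT ⇒ Q = (29/36, -71/36)
5. S is the midpoint of UE ⇒ S = (3/8, -9/8)
through P parallel to JQ: direction (11/36, -35/36); meets ST at H = (8, -24)
H = S + t·(T−S) with t = 61/5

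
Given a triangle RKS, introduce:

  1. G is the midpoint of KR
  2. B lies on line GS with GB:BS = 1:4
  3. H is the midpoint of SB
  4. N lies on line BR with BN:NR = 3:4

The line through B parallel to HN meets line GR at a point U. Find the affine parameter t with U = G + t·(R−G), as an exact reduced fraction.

Choose coordinates R = (0, 0), K = (1, 0), S = (0, 1).
1. G is the midpoint of KR ⇒ G = (1/2, 0)
2. B lies on line GS with GB:BS = 1:4 ⇒ B = (2/5, 1/5)
3. H is the midpoint of SB ⇒ H = (1/5, 3/5)
4. N lies on line BR with BN:NR = 3:4 ⇒ N = (8/35, 4/35)
through B parallel to HN: direction (1/35, -17/35); meets GR at U = (7/17, 0)
U = G + t·(R−G) with t = 3/17

t = 3/17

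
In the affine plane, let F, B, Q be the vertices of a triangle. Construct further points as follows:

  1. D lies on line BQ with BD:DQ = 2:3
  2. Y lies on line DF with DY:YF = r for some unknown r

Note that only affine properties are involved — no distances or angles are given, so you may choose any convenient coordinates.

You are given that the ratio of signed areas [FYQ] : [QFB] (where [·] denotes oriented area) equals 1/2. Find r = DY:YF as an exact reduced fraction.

r = 1/5

Set F = (0, 0), B = (1, 0), Q = (0, 1); any affine frame gives the same invariant.
1. D lies on line BQ with BD:DQ = 2:3 ⇒ D = (3/5, 2/5)
2. With DY:YF = r, write λ = r/(r+1) so Y = D + λ·(F−D); Y is affine-linear in λ
Every point depending on Y is an affine combination of Y and λ-independent points, so each such coordinate is linear in λ; the λ² term in each signed area is a multiple of (F−D)×(F−D) = 0, so 2·[FYQ] and 2·[QFB] are each linear in λ. Evaluating at λ=0 and λ=1:
  2·[FYQ] = -3/5·λ + 3/5,   2·[QFB] = 1
So [FYQ]:[QFB] = (-3/5·λ + 3/5) / (1). Setting this equal to 1/2:
  -3/5·λ + 3/5 = 1/2·(1)  ⇒  λ = 1/6
Then r = λ/(1−λ) = (1/6)/(5/6) = 1/5. Check: with r = 1/5, Y = (1/2, 1/3) and [FYQ]:[QFB] = 1/2 as required.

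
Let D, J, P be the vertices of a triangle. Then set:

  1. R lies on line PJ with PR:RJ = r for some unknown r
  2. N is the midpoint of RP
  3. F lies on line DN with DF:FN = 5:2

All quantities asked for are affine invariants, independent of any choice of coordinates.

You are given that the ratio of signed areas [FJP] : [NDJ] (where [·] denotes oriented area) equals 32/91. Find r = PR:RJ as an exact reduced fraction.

r = 3/5

Assign D = (0, 0), J = (1, 0), P = (0, 1) — the answer is frame-independent, so this choice is without loss of generality.
1. With PR:RJ = r, write λ = r/(r+1) so R = P + λ·(J−P); R is affine-linear in λ
2. N is the midpoint of RP ⇒ N is an affine combination of earlier points and hence also affine-linear in λ
3. F lies on line DN with DF:FN = 5:2 ⇒ F is an affine combination of earlier points and hence also affine-linear in λ
Every point depending on R is an affine combination of R and λ-independent points, so each such coordinate is linear in λ; the λ² term in each signed area is a multiple of (J−P)×(J−P) = 0, so 2·[FJP] and 2·[NDJ] are each linear in λ. Evaluating at λ=0 and λ=1:
  2·[FJP] = 2/7,   2·[NDJ] = -1/2·λ + 1
So [FJP]:[NDJ] = (2/7) / (-1/2·λ + 1). Setting this equal to 32/91:
  2/7 = 32/91·(-1/2·λ + 1)  ⇒  λ = 3/8
Then r = λ/(1−λ) = (3/8)/(5/8) = 3/5. Check: with r = 3/5, R = (3/8, 5/8) and [FJP]:[NDJ] = 32/91 as required.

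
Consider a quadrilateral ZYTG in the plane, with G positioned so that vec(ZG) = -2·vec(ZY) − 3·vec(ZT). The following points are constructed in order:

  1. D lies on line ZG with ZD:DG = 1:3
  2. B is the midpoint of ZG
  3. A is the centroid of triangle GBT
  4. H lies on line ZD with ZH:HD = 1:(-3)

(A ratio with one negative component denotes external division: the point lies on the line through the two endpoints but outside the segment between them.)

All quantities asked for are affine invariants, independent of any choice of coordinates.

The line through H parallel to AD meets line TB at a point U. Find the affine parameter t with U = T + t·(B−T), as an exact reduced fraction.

Set Z = (0, 0), Y = (1, 0), T = (0, 1), G = (-2, -3); any affine frame gives the same invariant.
1. D lies on line ZG with ZD:DG = 1:3 ⇒ D = (-1/2, -3/4)
2. B is the midpoint of ZG ⇒ B = (-1, -3/2)
3. A is the centroid of triangle GBT ⇒ A = (-1, -7/6)
4. H lies on line ZD with ZH:HD = 1:(-3) ⇒ H = (1/4, 3/8)
through H parallel to AD: direction (1/2, 5/12); meets TB at U = (-1/2, -1/4)
U = T + t·(B−T) with t = 1/2

t = 1/2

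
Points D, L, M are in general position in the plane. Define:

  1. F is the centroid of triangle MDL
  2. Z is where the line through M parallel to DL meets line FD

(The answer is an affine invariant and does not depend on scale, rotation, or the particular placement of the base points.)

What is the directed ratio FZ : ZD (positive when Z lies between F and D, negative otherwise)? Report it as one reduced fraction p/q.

FZ:ZD = -2/3

Choose coordinates D = (0, 0), L = (1, 0), M = (0, 1).
1. F is the centroid of triangle MDL ⇒ F = (1/3, 1/3)
2. Z is where the line through M parallel to DL meets line FD ⇒ Z = (1, 1)
Z = F + t·(D−F) with t = -2, so FZ:ZD = t:(1−t) = -2:3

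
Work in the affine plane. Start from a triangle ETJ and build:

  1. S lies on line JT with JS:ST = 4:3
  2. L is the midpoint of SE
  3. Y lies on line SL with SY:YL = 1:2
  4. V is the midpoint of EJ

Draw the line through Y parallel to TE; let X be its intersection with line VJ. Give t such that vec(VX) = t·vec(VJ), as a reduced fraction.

Set E = (0, 0), T = (1, 0), J = (0, 1); any affine frame gives the same invariant.
1. S lies on line JT with JS:ST = 4:3 ⇒ S = (4/7, 3/7)
2. L is the midpoint of SE ⇒ L = (2/7, 3/14)
3. Y lies on line SL with SY:YL = 1:2 ⇒ Y = (10/21, 5/14)
4. V is the midpoint of EJ ⇒ V = (0, 1/2)
through Y parallel to TE: direction (-1, 0); meets VJ at X = (0, 5/14)
X = V + t·(J−V) with t = -2/7

t = -2/7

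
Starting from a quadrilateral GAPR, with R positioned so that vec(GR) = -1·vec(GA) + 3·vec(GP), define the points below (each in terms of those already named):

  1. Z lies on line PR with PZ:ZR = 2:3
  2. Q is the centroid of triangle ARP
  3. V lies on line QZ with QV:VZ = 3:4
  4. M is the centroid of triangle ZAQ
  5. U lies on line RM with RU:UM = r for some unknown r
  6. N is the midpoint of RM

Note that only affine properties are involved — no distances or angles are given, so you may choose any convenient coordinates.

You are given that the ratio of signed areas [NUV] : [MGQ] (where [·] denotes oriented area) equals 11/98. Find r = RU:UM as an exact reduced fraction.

Work in coordinates with G = (0, 0), A = (1, 0), P = (0, 1), R = (-1, 3).
1. Z lies on line PR with PZ:ZR = 2:3 ⇒ Z = (-2/5, 9/5)
2. Q is the centroid of triangle ARP ⇒ Q = (0, 4/3)
3. V lies on line QZ with QV:VZ = 3:4 ⇒ V = (-6/35, 23/15)
4. M is the centroid of triangle ZAQ ⇒ M = (1/5, 47/45)
5. With RU:UM = r, write λ = r/(r+1) so U = R + λ·(M−R); U is affine-linear in λ
6. N is the midpoint of RM ⇒ N = (-2/5, 91/45)
Every point depending on U is an affine combination of U and λ-independent points, so each such coordinate is linear in λ; the λ² term in each signed area is a multiple of (M−R)×(M−R) = 0, so 2·[NUV] and 2·[MGQ] are each linear in λ. Evaluating at λ=0 and λ=1:
  2·[NUV] = -44/315·λ + 22/315,   2·[MGQ] = -4/15
So [NUV]:[MGQ] = (-44/315·λ + 22/315) / (-4/15). Setting this equal to 11/98:
  -44/315·λ + 22/315 = 11/98·(-4/15)  ⇒  λ = 5/7
Then r = λ/(1−λ) = (5/7)/(2/7) = 5/2. Check: with r = 5/2, U = (-1/7, 101/63) and [NUV]:[MGQ] = 11/98 as required.

r = 5/2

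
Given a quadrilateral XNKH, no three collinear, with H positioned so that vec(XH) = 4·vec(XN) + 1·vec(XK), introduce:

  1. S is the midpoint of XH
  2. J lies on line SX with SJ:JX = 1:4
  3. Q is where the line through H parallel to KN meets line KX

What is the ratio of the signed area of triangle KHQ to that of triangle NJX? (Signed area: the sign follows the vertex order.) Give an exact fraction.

Work in coordinates with X = (0, 0), N = (1, 0), K = (0, 1), H = (4, 1).
1. S is the midpoint of XH ⇒ S = (2, 1/2)
2. J lies on line SX with SJ:JX = 1:4 ⇒ J = (8/5, 2/5)
3. Q is where the line through H parallel to KN meets line KX ⇒ Q = (0, 5)
2·[KHQ] = 16, 2·[NJX] = 2/5
[KHQ]:[NJX] = 16:2/5 = 40

[KHQ]:[NJX] = 40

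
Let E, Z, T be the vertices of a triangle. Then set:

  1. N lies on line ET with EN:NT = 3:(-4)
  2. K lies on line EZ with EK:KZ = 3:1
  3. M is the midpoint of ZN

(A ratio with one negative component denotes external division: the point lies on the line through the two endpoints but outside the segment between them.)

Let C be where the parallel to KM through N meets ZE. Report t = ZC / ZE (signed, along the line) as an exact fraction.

Assign E = (0, 0), Z = (1, 0), T = (0, 1) — the answer is frame-independent, so this choice is without loss of generality.
1. N lies on line ET with EN:NT = 3:(-4) ⇒ N = (0, -3)
2. K lies on line EZ with EK:KZ = 3:1 ⇒ K = (3/4, 0)
3. M is the midpoint of ZN ⇒ M = (1/2, -3/2)
through N parallel to KM: direction (-1/4, -3/2); meets ZE at C = (1/2, 0)
C = Z + t·(E−Z) with t = 1/2

t = 1/2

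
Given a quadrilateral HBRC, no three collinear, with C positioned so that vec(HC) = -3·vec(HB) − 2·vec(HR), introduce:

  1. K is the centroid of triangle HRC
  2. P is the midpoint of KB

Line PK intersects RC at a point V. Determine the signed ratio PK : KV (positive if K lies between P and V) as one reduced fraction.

PK:KV = 5/2

Assign H = (0, 0), B = (1, 0), R = (0, 1), C = (-3, -2) — the answer is frame-independent, so this choice is without loss of generality.
1. K is the centroid of triangle HRC ⇒ K = (-1, -1/3)
2. P is the midpoint of KB ⇒ P = (0, -1/6)
line PK meets RC at V = (-7/5, -2/5)
K = P + t·(V−P) with t = 5/7, so PK:KV = 5/7:2/7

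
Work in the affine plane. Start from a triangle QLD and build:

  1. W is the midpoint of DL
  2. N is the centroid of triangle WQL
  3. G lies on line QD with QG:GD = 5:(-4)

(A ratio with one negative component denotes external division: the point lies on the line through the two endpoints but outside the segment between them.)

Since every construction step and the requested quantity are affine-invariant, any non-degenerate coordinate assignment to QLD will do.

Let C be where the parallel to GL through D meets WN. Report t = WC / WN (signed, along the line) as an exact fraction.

Work in coordinates with Q = (0, 0), L = (1, 0), D = (0, 1).
1. W is the midpoint of DL ⇒ W = (1/2, 1/2)
2. N is the centroid of triangle WQL ⇒ N = (1/2, 1/6)
3. G lies on line QD with QG:GD = 5:(-4) ⇒ G = (0, 5)
through D parallel to GL: direction (1, -5); meets WN at C = (1/2, -3/2)
C = W + t·(N−W) with t = 6

t = 6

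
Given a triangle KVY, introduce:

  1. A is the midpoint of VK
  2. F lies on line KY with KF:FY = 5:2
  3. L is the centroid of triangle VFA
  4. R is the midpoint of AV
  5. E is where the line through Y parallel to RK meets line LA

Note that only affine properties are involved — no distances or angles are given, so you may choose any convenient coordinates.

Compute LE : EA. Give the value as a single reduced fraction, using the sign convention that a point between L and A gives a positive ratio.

LE:EA = -16/21

Choose coordinates K = (0, 0), V = (1, 0), Y = (0, 1).
1. A is the midpoint of VK ⇒ A = (1/2, 0)
2. F lies on line KY with KF:FY = 5:2 ⇒ F = (0, 5/7)
3. L is the centroid of triangle VFA ⇒ L = (1/2, 5/21)
4. R is the midpoint of AV ⇒ R = (3/4, 0)
5. E is where the line through Y parallel to RK meets line LA ⇒ E = (1/2, 1)
E = L + t·(A−L) with t = -16/5, so LE:EA = t:(1−t) = -16/5:21/5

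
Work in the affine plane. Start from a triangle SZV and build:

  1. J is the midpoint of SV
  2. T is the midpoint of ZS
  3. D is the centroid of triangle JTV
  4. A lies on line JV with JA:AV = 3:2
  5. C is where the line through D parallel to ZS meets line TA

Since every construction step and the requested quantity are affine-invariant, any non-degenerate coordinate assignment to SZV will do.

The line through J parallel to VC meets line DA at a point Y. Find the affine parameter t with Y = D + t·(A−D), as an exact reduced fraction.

t = 40/13

Work in coordinates with S = (0, 0), Z = (1, 0), V = (0, 1).
1. J is the midpoint of SV ⇒ J = (0, 1/2)
2. T is the midpoint of ZS ⇒ T = (1/2, 0)
3. D is the centroid of triangle JTV ⇒ D = (1/6, 1/2)
4. A lies on line JV with JA:AV = 3:2 ⇒ A = (0, 4/5)
5. C is where the line through D parallel to ZS meets line TA ⇒ C = (3/16, 1/2)
through J parallel to VC: direction (3/16, -1/2); meets DA at Y = (-9/26, 37/26)
Y = D + t·(A−D) with t = 40/13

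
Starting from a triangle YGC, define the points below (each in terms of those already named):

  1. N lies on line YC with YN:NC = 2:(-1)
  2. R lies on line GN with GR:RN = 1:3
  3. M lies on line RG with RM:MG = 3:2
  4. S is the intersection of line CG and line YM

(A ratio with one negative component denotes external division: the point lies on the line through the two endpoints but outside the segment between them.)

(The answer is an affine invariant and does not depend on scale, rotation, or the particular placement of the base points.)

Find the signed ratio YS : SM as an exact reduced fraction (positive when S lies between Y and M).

Work in coordinates with Y = (0, 0), G = (1, 0), C = (0, 1).
1. N lies on line YC with YN:NC = 2:(-1) ⇒ N = (0, 2)
2. R lies on line GN with GR:RN = 1:3 ⇒ R = (3/4, 1/2)
3. M lies on line RG with RM:MG = 3:2 ⇒ M = (9/10, 1/5)
4. S is the intersection of line CG and line YM ⇒ S = (9/11, 2/11)
S = Y + t·(M−Y) with t = 10/11, so YS:SM = t:(1−t) = 10/11:1/11

YS:SM = 10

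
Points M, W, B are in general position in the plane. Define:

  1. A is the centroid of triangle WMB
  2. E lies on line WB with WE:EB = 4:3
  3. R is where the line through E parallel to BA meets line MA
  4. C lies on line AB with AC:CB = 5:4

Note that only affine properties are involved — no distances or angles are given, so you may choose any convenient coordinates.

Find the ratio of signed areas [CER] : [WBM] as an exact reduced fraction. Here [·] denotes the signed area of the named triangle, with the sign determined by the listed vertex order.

Work in coordinates with M = (0, 0), W = (1, 0), B = (0, 1).
1. A is the centroid of triangle WMB ⇒ A = (1/3, 1/3)
2. E lies on line WB with WE:EB = 4:3 ⇒ E = (3/7, 4/7)
3. R is where the line through E parallel to BA meets line MA ⇒ R = (10/21, 10/21)
4. C lies on line AB with AC:CB = 5:4 ⇒ C = (4/27, 19/27)
2·[CER] = -1/49, 2·[WBM] = 1
[CER]:[WBM] = -1/49:1 = -1/49

[CER]:[WBM] = -1/49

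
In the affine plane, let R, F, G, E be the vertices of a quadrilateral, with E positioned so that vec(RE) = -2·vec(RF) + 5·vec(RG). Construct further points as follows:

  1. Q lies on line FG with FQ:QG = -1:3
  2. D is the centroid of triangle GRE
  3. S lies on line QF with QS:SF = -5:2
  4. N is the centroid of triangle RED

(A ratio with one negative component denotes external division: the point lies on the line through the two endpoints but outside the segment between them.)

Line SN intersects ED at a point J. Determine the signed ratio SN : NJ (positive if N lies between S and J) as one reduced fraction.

Assign R = (0, 0), F = (1, 0), G = (0, 1), E = (-2, 5) — the answer is frame-independent, so this choice is without loss of generality.
1. Q lies on line FG with FQ:QG = -1:3 ⇒ Q = (3/2, -1/2)
2. D is the centroid of triangle GRE ⇒ D = (-2/3, 2)
3. S lies on line QF with QS:SF = -5:2 ⇒ S = (2/3, 1/3)
4. N is the centroid of triangle RED ⇒ N = (-8/9, 7/3)
line SN meets ED at J = (-58/81, 19/9)
N = S + t·(J−S) with t = 9/8, so SN:NJ = 9/8:-1/8

SN:NJ = -9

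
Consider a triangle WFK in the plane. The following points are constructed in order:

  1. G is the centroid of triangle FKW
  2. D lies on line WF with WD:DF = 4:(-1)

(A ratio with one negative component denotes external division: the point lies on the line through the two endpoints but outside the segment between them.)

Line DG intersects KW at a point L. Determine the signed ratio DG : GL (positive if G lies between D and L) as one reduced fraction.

Work in coordinates with W = (0, 0), F = (1, 0), K = (0, 1).
1. G is the centroid of triangle FKW ⇒ G = (1/3, 1/3)
2. D lies on line WF with WD:DF = 4:(-1) ⇒ D = (4/3, 0)
line DG meets KW at L = (0, 4/9)
G = D + t·(L−D) with t = 3/4, so DG:GL = 3/4:1/4

DG:GL = 3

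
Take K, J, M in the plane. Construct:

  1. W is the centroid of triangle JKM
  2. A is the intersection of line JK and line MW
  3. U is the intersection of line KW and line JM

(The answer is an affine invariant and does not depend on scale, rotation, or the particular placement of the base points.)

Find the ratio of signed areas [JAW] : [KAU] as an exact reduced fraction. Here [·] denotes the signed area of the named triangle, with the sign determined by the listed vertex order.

Choose coordinates K = (0, 0), J = (1, 0), M = (0, 1).
1. W is the centroid of triangle JKM ⇒ W = (1/3, 1/3)
2. A is the intersection of line JK and line MW ⇒ A = (1/2, 0)
3. U is the intersection of line KW and line JM ⇒ U = (1/2, 1/2)
2·[JAW] = -1/6, 2·[KAU] = 1/4
[JAW]:[KAU] = -1/6:1/4 = -2/3

[JAW]:[KAU] = -2/3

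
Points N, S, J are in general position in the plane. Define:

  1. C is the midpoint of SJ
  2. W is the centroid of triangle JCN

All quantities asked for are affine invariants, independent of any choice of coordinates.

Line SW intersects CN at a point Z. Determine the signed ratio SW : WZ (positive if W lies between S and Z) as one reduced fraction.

Assign N = (0, 0), S = (1, 0), J = (0, 1) — the answer is frame-independent, so this choice is without loss of generality.
1. C is the midpoint of SJ ⇒ C = (1/2, 1/2)
2. W is the centroid of triangle JCN ⇒ W = (1/6, 1/2)
line SW meets CN at Z = (3/8, 3/8)
W = S + t·(Z−S) with t = 4/3, so SW:WZ = 4/3:-1/3

SW:WZ = -4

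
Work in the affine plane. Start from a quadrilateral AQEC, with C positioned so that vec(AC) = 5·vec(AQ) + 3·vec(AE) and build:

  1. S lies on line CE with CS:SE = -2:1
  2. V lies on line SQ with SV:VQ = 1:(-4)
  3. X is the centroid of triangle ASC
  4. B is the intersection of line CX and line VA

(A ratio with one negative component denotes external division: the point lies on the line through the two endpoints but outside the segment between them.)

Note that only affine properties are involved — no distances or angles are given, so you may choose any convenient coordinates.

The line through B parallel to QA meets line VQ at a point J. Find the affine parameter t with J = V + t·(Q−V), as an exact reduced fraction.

t = 19/29

Assign A = (0, 0), Q = (1, 0), E = (0, 1), C = (5, 3) — the answer is frame-independent, so this choice is without loss of generality.
1. S lies on line CE with CS:SE = -2:1 ⇒ S = (-5, -1)
2. V lies on line SQ with SV:VQ = 1:(-4) ⇒ V = (-7, -4/3)
3. X is the centroid of triangle ASC ⇒ X = (0, 2/3)
4. B is the intersection of line CX and line VA ⇒ B = (-70/29, -40/87)
through B parallel to QA: direction (-1, 0); meets VQ at J = (-51/29, -40/87)
J = V + t·(Q−V) with t = 19/29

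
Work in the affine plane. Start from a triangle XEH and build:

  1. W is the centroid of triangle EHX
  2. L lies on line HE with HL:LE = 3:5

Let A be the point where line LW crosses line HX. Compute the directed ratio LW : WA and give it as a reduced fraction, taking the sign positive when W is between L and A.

Assign X = (0, 0), E = (1, 0), H = (0, 1) — the answer is frame-independent, so this choice is without loss of generality.
1. W is the centroid of triangle EHX ⇒ W = (1/3, 1/3)
2. L lies on line HE with HL:LE = 3:5 ⇒ L = (3/8, 5/8)
line LW meets HX at A = (0, -2)
W = L + t·(A−L) with t = 1/9, so LW:WA = 1/9:8/9

LW:WA = 1/8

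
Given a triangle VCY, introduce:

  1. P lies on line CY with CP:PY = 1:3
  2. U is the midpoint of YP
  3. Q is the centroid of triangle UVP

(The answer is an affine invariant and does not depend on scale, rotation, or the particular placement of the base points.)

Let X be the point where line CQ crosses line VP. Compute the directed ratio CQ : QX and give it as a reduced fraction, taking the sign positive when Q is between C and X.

CQ:QX = -3

Set V = (0, 0), C = (1, 0), Y = (0, 1); any affine frame gives the same invariant.
1. P lies on line CY with CP:PY = 1:3 ⇒ P = (3/4, 1/4)
2. U is the midpoint of YP ⇒ U = (3/8, 5/8)
3. Q is the centroid of triangle UVP ⇒ Q = (3/8, 7/24)
line CQ meets VP at X = (7/12, 7/36)
Q = C + t·(X−C) with t = 3/2, so CQ:QX = 3/2:-1/2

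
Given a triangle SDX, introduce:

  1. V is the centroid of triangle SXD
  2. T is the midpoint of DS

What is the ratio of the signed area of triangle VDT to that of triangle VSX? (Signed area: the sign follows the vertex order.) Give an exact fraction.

Choose coordinates S = (0, 0), D = (1, 0), X = (0, 1).
1. V is the centroid of triangle SXD ⇒ V = (1/3, 1/3)
2. T is the midpoint of DS ⇒ T = (1/2, 0)
2·[VDT] = -1/6, 2·[VSX] = -1/3
[VDT]:[VSX] = -1/6:-1/3 = 1/2

[VDT]:[VSX] = 1/2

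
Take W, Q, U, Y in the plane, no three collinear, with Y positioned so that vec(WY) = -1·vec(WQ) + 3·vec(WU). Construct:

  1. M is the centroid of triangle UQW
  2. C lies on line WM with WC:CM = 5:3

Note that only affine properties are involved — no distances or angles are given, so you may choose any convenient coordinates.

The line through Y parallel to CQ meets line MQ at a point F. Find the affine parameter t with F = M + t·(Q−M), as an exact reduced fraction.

t = -44/3

Choose coordinates W = (0, 0), Q = (1, 0), U = (0, 1), Y = (-1, 3).
1. M is the centroid of triangle UQW ⇒ M = (1/3, 1/3)
2. C lies on line WM with WC:CM = 5:3 ⇒ C = (5/24, 5/24)
through Y parallel to CQ: direction (19/24, -5/24); meets MQ at F = (-85/9, 47/9)
F = M + t·(Q−M) with t = -44/3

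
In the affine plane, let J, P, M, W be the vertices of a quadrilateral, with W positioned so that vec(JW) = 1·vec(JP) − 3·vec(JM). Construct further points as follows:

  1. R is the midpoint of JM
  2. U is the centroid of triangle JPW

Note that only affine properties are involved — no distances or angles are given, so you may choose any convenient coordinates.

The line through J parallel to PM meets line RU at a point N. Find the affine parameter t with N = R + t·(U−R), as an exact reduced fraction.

Choose coordinates J = (0, 0), P = (1, 0), M = (0, 1), W = (1, -3).
1. R is the midpoint of JM ⇒ R = (0, 1/2)
2. U is the centroid of triangle JPW ⇒ U = (2/3, -1)
through J parallel to PM: direction (-1, 1); meets RU at N = (2/5, -2/5)
N = R + t·(U−R) with t = 3/5

t = 3/5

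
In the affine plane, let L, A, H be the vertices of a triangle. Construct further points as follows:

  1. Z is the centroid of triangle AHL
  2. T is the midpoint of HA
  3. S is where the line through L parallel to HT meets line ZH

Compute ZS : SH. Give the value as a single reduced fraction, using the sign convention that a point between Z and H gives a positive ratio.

Work in coordinates with L = (0, 0), A = (1, 0), H = (0, 1).
1. Z is the centroid of triangle AHL ⇒ Z = (1/3, 1/3)
2. T is the midpoint of HA ⇒ T = (1/2, 1/2)
3. S is where the line through L parallel to HT meets line ZH ⇒ S = (1, -1)
S = Z + t·(H−Z) with t = -2, so ZS:SH = t:(1−t) = -2:3

ZS:SH = -2/3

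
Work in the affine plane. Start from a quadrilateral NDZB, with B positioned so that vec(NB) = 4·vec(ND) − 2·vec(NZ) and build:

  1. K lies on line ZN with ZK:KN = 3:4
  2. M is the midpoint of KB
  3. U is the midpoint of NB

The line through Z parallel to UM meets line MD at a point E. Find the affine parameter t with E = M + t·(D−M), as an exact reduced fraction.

t = 2

Assign N = (0, 0), D = (1, 0), Z = (0, 1), B = (4, -2) — the answer is frame-independent, so this choice is without loss of generality.
1. K lies on line ZN with ZK:KN = 3:4 ⇒ K = (0, 4/7)
2. M is the midpoint of KB ⇒ M = (2, -5/7)
3. U is the midpoint of NB ⇒ U = (2, -1)
through Z parallel to UM: direction (0, 2/7); meets MD at E = (0, 5/7)
E = M + t·(D−M) with t = 2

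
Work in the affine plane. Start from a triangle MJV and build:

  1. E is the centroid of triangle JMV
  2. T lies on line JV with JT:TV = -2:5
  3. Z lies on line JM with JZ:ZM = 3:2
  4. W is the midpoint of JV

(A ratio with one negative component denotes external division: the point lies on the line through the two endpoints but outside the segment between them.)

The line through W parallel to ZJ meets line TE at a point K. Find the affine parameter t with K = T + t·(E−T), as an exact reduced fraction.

t = 7/6

Assign M = (0, 0), J = (1, 0), V = (0, 1) — the answer is frame-independent, so this choice is without loss of generality.
1. E is the centroid of triangle JMV ⇒ E = (1/3, 1/3)
2. T lies on line JV with JT:TV = -2:5 ⇒ T = (5/3, -2/3)
3. Z lies on line JM with JZ:ZM = 3:2 ⇒ Z = (2/5, 0)
4. W is the midpoint of JV ⇒ W = (1/2, 1/2)
through W parallel to ZJ: direction (3/5, 0); meets TE at K = (1/9, 1/2)
K = T + t·(E−T) with t = 7/6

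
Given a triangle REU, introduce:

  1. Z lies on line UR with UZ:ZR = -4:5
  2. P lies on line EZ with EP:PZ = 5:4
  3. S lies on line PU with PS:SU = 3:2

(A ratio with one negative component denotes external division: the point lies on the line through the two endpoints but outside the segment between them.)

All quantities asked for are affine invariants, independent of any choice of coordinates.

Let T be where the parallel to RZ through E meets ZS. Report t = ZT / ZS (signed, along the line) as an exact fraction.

Work in coordinates with R = (0, 0), E = (1, 0), U = (0, 1).
1. Z lies on line UR with UZ:ZR = -4:5 ⇒ Z = (0, 5)
2. P lies on line EZ with EP:PZ = 5:4 ⇒ P = (4/9, 25/9)
3. S lies on line PU with PS:SU = 3:2 ⇒ S = (8/45, 77/45)
through E parallel to RZ: direction (0, 5); meets ZS at T = (1, -27/2)
T = Z + t·(S−Z) with t = 45/8

t = 45/8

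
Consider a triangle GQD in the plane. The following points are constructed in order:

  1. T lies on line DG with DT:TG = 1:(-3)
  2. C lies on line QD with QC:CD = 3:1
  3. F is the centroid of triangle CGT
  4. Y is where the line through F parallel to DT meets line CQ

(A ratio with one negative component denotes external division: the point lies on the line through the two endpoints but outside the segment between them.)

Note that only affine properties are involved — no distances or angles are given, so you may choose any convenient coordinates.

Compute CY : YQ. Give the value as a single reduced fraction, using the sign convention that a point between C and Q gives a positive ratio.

CY:YQ = -2/11

Assign G = (0, 0), Q = (1, 0), D = (0, 1) — the answer is frame-independent, so this choice is without loss of generality.
1. T lies on line DG with DT:TG = 1:(-3) ⇒ T = (0, 3/2)
2. C lies on line QD with QC:CD = 3:1 ⇒ C = (1/4, 3/4)
3. F is the centroid of triangle CGT ⇒ F = (1/12, 3/4)
4. Y is where the line through F parallel to DT meets line CQ ⇒ Y = (1/12, 11/12)
Y = C + t·(Q−C) with t = -2/9, so CY:YQ = t:(1−t) = -2/9:11/9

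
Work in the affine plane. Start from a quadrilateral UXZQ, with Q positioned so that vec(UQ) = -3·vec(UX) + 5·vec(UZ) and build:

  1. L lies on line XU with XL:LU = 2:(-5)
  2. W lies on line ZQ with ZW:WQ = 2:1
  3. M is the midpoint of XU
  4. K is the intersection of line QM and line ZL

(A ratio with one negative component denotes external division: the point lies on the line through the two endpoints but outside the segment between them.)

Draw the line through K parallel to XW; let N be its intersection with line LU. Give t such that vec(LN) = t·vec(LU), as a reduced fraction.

t = 196/319

Assign U = (0, 0), X = (1, 0), Z = (0, 1), Q = (-3, 5) — the answer is frame-independent, so this choice is without loss of generality.
1. L lies on line XU with XL:LU = 2:(-5) ⇒ L = (5/3, 0)
2. W lies on line ZQ with ZW:WQ = 2:1 ⇒ W = (-2, 11/3)
3. M is the midpoint of XU ⇒ M = (1/2, 0)
4. K is the intersection of line QM and line ZL ⇒ K = (-10/29, 35/29)
through K parallel to XW: direction (-3, 11/3); meets LU at N = (205/319, 0)
N = L + t·(U−L) with t = 196/319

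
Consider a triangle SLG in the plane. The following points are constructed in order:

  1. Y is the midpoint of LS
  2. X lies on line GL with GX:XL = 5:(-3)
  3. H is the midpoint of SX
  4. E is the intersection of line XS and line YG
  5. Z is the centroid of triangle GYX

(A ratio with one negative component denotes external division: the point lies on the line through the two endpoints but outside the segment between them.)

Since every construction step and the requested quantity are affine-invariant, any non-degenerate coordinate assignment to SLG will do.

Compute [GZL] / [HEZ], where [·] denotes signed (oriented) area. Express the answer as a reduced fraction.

[GZL]:[HEZ] = -28/39

Choose coordinates S = (0, 0), L = (1, 0), G = (0, 1).
1. Y is the midpoint of LS ⇒ Y = (1/2, 0)
2. X lies on line GL with GX:XL = 5:(-3) ⇒ X = (5/2, -3/2)
3. H is the midpoint of SX ⇒ H = (5/4, -3/4)
4. E is the intersection of line XS and line YG ⇒ E = (5/7, -3/7)
5. Z is the centroid of triangle GYX ⇒ Z = (1, -1/6)
2·[GZL] = 1/6, 2·[HEZ] = -13/56
[GZL]:[HEZ] = 1/6:-13/56 = -28/39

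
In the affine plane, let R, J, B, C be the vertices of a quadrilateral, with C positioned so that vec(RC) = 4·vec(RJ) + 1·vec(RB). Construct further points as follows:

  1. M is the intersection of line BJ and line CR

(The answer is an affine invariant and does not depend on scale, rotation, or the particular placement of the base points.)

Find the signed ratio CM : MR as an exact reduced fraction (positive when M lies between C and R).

Choose coordinates R = (0, 0), J = (1, 0), B = (0, 1), C = (4, 1).
1. M is the intersection of line BJ and line CR ⇒ M = (4/5, 1/5)
M = C + t·(R−C) with t = 4/5, so CM:MR = t:(1−t) = 4/5:1/5

CM:MR = 4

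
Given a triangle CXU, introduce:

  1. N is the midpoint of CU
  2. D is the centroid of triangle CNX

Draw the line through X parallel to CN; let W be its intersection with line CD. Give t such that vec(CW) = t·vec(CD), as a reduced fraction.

t = 3

Work in coordinates with C = (0, 0), X = (1, 0), U = (0, 1).
1. N is the midpoint of CU ⇒ N = (0, 1/2)
2. D is the centroid of triangle CNX ⇒ D = (1/3, 1/6)
through X parallel to CN: direction (0, 1/2); meets CD at W = (1, 1/2)
W = C + t·(D−C) with t = 3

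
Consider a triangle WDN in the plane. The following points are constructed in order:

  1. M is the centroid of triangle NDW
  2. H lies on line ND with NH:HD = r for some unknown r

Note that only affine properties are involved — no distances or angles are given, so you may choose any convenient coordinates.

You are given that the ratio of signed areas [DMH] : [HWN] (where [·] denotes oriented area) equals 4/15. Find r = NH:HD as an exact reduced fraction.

Choose coordinates W = (0, 0), D = (1, 0), N = (0, 1).
1. M is the centroid of triangle NDW ⇒ M = (1/3, 1/3)
2. With NH:HD = r, write λ = r/(r+1) so H = N + λ·(D−N); H is affine-linear in λ
Every point depending on H is an affine combination of H and λ-independent points, so each such coordinate is linear in λ; the λ² term in each signed area is a multiple of (D−N)×(D−N) = 0, so 2·[DMH] and 2·[HWN] are each linear in λ. Evaluating at λ=0 and λ=1:
  2·[DMH] = 1/3·λ − 1/3,   2·[HWN] = −λ
So [DMH]:[HWN] = (1/3·λ − 1/3) / (−λ). Setting this equal to 4/15:
  1/3·λ − 1/3 = 4/15·(−λ)  ⇒  λ = 5/9
Then r = λ/(1−λ) = (5/9)/(4/9) = 5/4. Check: with r = 5/4, H = (5/9, 4/9) and [DMH]:[HWN] = 4/15 as required.

r = 5/4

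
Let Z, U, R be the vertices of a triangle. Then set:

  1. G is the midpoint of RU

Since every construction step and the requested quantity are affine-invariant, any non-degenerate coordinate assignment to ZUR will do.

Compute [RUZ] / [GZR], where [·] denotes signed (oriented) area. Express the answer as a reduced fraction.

[RUZ]:[GZR] = 2

Choose coordinates Z = (0, 0), U = (1, 0), R = (0, 1).
1. G is the midpoint of RU ⇒ G = (1/2, 1/2)
2·[RUZ] = -1, 2·[GZR] = -1/2
[RUZ]:[GZR] = -1:-1/2 = 2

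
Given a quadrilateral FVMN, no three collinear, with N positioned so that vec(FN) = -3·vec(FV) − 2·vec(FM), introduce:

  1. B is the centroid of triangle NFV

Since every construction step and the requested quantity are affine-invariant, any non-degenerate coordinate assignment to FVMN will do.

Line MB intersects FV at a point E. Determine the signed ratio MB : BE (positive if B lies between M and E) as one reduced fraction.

MB:BE = -5/2

Set F = (0, 0), V = (1, 0), M = (0, 1), N = (-3, -2); any affine frame gives the same invariant.
1. B is the centroid of triangle NFV ⇒ B = (-2/3, -2/3)
line MB meets FV at E = (-2/5, 0)
B = M + t·(E−M) with t = 5/3, so MB:BE = 5/3:-2/3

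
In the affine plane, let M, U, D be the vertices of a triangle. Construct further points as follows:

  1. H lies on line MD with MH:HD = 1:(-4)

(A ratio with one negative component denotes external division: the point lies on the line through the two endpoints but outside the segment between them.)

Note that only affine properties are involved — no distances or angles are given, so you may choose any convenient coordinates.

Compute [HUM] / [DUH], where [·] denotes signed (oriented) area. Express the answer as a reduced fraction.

[HUM]:[DUH] = -1/4

Set M = (0, 0), U = (1, 0), D = (0, 1); any affine frame gives the same invariant.
1. H lies on line MD with MH:HD = 1:(-4) ⇒ H = (0, -1/3)
2·[HUM] = 1/3, 2·[DUH] = -4/3
[HUM]:[DUH] = 1/3:-4/3 = -1/4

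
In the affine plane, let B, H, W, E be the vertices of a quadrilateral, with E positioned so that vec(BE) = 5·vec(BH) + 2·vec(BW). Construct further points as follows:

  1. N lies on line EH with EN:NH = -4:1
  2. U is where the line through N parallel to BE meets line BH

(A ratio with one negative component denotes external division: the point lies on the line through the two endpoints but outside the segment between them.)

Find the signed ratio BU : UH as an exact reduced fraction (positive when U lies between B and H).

Assign B = (0, 0), H = (1, 0), W = (0, 1), E = (5, 2) — the answer is frame-independent, so this choice is without loss of generality.
1. N lies on line EH with EN:NH = -4:1 ⇒ N = (-1/3, -2/3)
2. U is where the line through N parallel to BE meets line BH ⇒ U = (4/3, 0)
U = B + t·(H−B) with t = 4/3, so BU:UH = t:(1−t) = 4/3:-1/3

BU:UH = -4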